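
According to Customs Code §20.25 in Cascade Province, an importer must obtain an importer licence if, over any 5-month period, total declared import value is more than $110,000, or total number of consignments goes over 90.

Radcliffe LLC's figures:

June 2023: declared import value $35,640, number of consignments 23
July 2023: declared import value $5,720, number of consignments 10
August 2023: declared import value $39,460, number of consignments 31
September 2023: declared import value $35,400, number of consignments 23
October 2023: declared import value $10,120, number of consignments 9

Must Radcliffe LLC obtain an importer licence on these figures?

Total declared import value: $35,640 + $5,720 + $39,460 + $35,400 + $10,120 = $126,340 (> $110,000).
Total number of consignments: 23 + 10 + 31 + 23 + 9 = 96 (> 90).
The test is 'or': at least one threshold is exceeded.

Yes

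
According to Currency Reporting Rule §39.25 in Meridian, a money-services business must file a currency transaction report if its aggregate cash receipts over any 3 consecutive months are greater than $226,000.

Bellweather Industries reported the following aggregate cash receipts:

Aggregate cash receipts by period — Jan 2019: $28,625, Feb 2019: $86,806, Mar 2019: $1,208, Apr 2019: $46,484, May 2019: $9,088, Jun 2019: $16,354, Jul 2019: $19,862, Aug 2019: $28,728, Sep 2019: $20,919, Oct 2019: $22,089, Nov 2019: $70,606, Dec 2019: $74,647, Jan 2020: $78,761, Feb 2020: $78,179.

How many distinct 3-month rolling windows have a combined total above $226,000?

1

Jan 2019–Mar 2019: $28,625 + $86,806 + $1,208 = $116,639 (under)
Feb 2019–Apr 2019: $86,806 + $1,208 + $46,484 = $134,498 (under)
Mar 2019–May 2019: $1,208 + $46,484 + $9,088 = $56,780 (under)
Apr 2019–Jun 2019: $46,484 + $9,088 + $16,354 = $71,926 (under)
May 2019–Jul 2019: $9,088 + $16,354 + $19,862 = $45,304 (under)
Jun 2019–Aug 2019: $16,354 + $19,862 + $28,728 = $64,944 (under)
Jul 2019–Sep 2019: $19,862 + $28,728 + $20,919 = $69,509 (under)
Aug 2019–Oct 2019: $28,728 + $20,919 + $22,089 = $71,736 (under)
Sep 2019–Nov 2019: $20,919 + $22,089 + $70,606 = $113,614 (under)
Oct 2019–Dec 2019: $22,089 + $70,606 + $74,647 = $167,342 (under)
Nov 2019–Jan 2020: $70,606 + $74,647 + $78,761 = $224,014 (under)
Dec 2019–Feb 2020: $74,647 + $78,761 + $78,179 = $231,587 (over)
1 window exceeds the threshold.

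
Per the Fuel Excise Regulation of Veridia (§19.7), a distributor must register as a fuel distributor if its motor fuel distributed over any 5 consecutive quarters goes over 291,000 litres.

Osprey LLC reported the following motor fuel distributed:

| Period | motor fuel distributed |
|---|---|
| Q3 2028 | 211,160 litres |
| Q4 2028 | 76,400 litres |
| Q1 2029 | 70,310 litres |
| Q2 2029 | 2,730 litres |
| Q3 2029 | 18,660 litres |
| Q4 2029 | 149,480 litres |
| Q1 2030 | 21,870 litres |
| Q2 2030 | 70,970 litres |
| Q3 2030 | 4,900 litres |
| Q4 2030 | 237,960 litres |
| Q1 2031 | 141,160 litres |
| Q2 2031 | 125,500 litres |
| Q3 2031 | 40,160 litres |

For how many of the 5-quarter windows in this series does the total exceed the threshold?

6

Q3 2028–Q3 2029: 211,160 litres + 76,400 litres + 70,310 litres + 2,730 litres + 18,660 litres = 379,260 litres (over)
Q4 2028–Q4 2029: 76,400 litres + 70,310 litres + 2,730 litres + 18,660 litres + 149,480 litres = 317,580 litres (over)
Q1 2029–Q1 2030: 70,310 litres + 2,730 litres + 18,660 litres + 149,480 litres + 21,870 litres = 263,050 litres (under)
Q2 2029–Q2 2030: 2,730 litres + 18,660 litres + 149,480 litres + 21,870 litres + 70,970 litres = 263,710 litres (under)
Q3 2029–Q3 2030: 18,660 litres + 149,480 litres + 21,870 litres + 70,970 litres + 4,900 litres = 265,880 litres (under)
Q4 2029–Q4 2030: 149,480 litres + 21,870 litres + 70,970 litres + 4,900 litres + 237,960 litres = 485,180 litres (over)
Q1 2030–Q1 2031: 21,870 litres + 70,970 litres + 4,900 litres + 237,960 litres + 141,160 litres = 476,860 litres (over)
Q2 2030–Q2 2031: 70,970 litres + 4,900 litres + 237,960 litres + 141,160 litres + 125,500 litres = 580,490 litres (over)
Q3 2030–Q3 2031: 4,900 litres + 237,960 litres + 141,160 litres + 125,500 litres + 40,160 litres = 549,680 litres (over)
6 windows exceed the threshold.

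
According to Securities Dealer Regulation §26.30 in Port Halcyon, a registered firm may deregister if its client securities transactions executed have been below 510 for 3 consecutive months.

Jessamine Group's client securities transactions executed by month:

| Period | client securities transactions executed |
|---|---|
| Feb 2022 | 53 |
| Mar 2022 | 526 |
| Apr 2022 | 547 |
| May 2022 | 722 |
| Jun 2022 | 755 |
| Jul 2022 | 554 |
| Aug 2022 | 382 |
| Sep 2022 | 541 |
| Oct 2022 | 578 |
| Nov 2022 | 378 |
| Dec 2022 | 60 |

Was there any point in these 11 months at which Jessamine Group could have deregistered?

Months below 510: Feb 2022, Aug 2022, Nov 2022, Dec 2022.
Longest run of consecutive months below the threshold: 2.
2 < 3, so Jessamine Group never became eligible.

No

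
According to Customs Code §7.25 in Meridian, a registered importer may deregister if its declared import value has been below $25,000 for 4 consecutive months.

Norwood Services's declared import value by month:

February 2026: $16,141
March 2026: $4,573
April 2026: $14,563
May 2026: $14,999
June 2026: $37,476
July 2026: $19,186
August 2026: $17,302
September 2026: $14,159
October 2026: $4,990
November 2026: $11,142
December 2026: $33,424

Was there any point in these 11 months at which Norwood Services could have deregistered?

Yes

Months below $25,000: February 2026, March 2026, April 2026, May 2026, July 2026, August 2026, September 2026, October 2026, November 2026.
Longest run of consecutive months below the threshold: 5.
5 ≥ 4, so Norwood Services became eligible.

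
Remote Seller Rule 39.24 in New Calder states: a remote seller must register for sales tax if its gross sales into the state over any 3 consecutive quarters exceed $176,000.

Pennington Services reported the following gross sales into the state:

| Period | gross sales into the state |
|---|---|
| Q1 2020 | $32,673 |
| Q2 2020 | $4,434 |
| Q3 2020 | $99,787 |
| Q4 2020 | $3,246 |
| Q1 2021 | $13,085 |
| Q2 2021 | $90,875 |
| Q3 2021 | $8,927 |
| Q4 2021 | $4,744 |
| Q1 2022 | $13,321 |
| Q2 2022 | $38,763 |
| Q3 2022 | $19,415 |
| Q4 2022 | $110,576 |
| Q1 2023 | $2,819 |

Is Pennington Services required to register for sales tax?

Q1 2020–Q3 2020: $32,673 + $4,434 + $99,787 = $136,894 (under)
Q2 2020–Q4 2020: $4,434 + $99,787 + $3,246 = $107,467 (under)
Q3 2020–Q1 2021: $99,787 + $3,246 + $13,085 = $116,118 (under)
Q4 2020–Q2 2021: $3,246 + $13,085 + $90,875 = $107,206 (under)
Q1 2021–Q3 2021: $13,085 + $90,875 + $8,927 = $112,887 (under)
Q2 2021–Q4 2021: $90,875 + $8,927 + $4,744 = $104,546 (under)
Q3 2021–Q1 2022: $8,927 + $4,744 + $13,321 = $26,992 (under)
Q4 2021–Q2 2022: $4,744 + $13,321 + $38,763 = $56,828 (under)
Q1 2022–Q3 2022: $13,321 + $38,763 + $19,415 = $71,499 (under)
Q2 2022–Q4 2022: $38,763 + $19,415 + $110,576 = $168,754 (under)
Q3 2022–Q1 2023: $19,415 + $110,576 + $2,819 = $132,810 (under)
No window exceeds $176,000.

No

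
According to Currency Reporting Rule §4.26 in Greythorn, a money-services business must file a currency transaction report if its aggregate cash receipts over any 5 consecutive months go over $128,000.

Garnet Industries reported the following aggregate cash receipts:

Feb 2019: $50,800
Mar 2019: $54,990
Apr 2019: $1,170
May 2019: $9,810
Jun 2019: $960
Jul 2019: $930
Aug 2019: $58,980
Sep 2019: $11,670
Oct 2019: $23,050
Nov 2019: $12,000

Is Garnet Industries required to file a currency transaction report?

Feb 2019–Jun 2019: $50,800 + $54,990 + $1,170 + $9,810 + $960 = $117,730 (under)
Mar 2019–Jul 2019: $54,990 + $1,170 + $9,810 + $960 + $930 = $67,860 (under)
Apr 2019–Aug 2019: $1,170 + $9,810 + $960 + $930 + $58,980 = $71,850 (under)
May 2019–Sep 2019: $9,810 + $960 + $930 + $58,980 + $11,670 = $82,350 (under)
Jun 2019–Oct 2019: $960 + $930 + $58,980 + $11,670 + $23,050 = $95,590 (under)
Jul 2019–Nov 2019: $930 + $58,980 + $11,670 + $23,050 + $12,000 = $106,630 (under)
No window exceeds $128,000.

No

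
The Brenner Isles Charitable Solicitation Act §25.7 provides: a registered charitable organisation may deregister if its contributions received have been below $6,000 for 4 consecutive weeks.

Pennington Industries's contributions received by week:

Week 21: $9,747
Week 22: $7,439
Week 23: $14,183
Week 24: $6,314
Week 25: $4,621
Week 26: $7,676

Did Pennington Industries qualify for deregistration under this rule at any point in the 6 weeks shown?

No

Weeks below $6,000: Week 25.
Longest run of consecutive weeks below the threshold: 1.
1 < 4, so Pennington Industries never became eligible.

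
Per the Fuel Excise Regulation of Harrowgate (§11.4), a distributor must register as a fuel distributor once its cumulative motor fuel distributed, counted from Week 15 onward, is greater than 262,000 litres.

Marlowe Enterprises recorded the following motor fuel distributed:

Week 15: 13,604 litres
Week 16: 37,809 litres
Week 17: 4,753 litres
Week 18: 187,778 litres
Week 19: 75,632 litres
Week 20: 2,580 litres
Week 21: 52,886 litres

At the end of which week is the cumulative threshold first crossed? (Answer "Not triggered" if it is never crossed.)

Through Week 15: 13,604 litres
Through Week 16: 51,413 litres
Through Week 17: 56,166 litres
Through Week 18: 243,944 litres
Through Week 19: 319,576 litres ← exceeds threshold

Week 19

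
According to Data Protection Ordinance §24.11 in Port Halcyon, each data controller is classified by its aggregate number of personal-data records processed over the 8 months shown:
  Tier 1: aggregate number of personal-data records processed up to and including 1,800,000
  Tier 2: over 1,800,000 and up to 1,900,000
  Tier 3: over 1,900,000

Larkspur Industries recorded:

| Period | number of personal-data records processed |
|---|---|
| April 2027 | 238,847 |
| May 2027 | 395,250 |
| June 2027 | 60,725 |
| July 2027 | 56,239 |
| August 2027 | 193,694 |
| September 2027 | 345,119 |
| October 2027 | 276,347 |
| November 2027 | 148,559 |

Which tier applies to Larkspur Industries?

Aggregate number of personal-data records processed: 238,847 + 395,250 + 60,725 + 56,239 + 193,694 + 345,119 + 276,347 + 148,559 = 1,714,780.
1,714,780 ≤ 1,800,000, so Tier 1 applies.

Tier 1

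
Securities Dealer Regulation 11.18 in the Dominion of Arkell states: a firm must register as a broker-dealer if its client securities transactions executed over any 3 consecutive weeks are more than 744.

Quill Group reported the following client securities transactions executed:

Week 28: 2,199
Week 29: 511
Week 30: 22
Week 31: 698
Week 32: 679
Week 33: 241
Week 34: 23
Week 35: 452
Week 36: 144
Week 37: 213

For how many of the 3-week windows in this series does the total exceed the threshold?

Week 28–Week 30: 2,199 + 511 + 22 = 2,732 (over)
Week 29–Week 31: 511 + 22 + 698 = 1,231 (over)
Week 30–Week 32: 22 + 698 + 679 = 1,399 (over)
Week 31–Week 33: 698 + 679 + 241 = 1,618 (over)
Week 32–Week 34: 679 + 241 + 23 = 943 (over)
Week 33–Week 35: 241 + 23 + 452 = 716 (under)
Week 34–Week 36: 23 + 452 + 144 = 619 (under)
Week 35–Week 37: 452 + 144 + 213 = 809 (over)
6 windows exceed the threshold.

6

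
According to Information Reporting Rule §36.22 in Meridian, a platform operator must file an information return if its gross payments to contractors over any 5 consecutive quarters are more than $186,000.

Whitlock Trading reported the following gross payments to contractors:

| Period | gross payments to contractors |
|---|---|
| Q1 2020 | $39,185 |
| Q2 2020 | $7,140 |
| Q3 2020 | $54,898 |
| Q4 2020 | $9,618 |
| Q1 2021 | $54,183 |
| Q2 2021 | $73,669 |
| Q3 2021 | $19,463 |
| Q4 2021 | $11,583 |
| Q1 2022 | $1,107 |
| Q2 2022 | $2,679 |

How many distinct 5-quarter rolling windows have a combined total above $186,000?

2

Q1 2020–Q1 2021: $39,185 + $7,140 + $54,898 + $9,618 + $54,183 = $165,024 (under)
Q2 2020–Q2 2021: $7,140 + $54,898 + $9,618 + $54,183 + $73,669 = $199,508 (over)
Q3 2020–Q3 2021: $54,898 + $9,618 + $54,183 + $73,669 + $19,463 = $211,831 (over)
Q4 2020–Q4 2021: $9,618 + $54,183 + $73,669 + $19,463 + $11,583 = $168,516 (under)
Q1 2021–Q1 2022: $54,183 + $73,669 + $19,463 + $11,583 + $1,107 = $160,005 (under)
Q2 2021–Q2 2022: $73,669 + $19,463 + $11,583 + $1,107 + $2,679 = $108,501 (under)
2 windows exceed the threshold.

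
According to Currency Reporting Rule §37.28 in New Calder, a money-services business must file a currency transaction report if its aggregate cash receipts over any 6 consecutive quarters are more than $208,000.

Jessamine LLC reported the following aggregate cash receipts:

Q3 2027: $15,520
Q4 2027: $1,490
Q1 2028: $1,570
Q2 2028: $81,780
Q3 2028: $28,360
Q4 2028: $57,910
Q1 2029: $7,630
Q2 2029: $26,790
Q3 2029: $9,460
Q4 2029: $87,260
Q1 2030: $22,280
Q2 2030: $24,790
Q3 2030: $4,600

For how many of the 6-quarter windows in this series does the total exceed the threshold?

Q3 2027–Q4 2028: $15,520 + $1,490 + $1,570 + $81,780 + $28,360 + $57,910 = $186,630 (under)
Q4 2027–Q1 2029: $1,490 + $1,570 + $81,780 + $28,360 + $57,910 + $7,630 = $178,740 (under)
Q1 2028–Q2 2029: $1,570 + $81,780 + $28,360 + $57,910 + $7,630 + $26,790 = $204,040 (under)
Q2 2028–Q3 2029: $81,780 + $28,360 + $57,910 + $7,630 + $26,790 + $9,460 = $211,930 (over)
Q3 2028–Q4 2029: $28,360 + $57,910 + $7,630 + $26,790 + $9,460 + $87,260 = $217,410 (over)
Q4 2028–Q1 2030: $57,910 + $7,630 + $26,790 + $9,460 + $87,260 + $22,280 = $211,330 (over)
Q1 2029–Q2 2030: $7,630 + $26,790 + $9,460 + $87,260 + $22,280 + $24,790 = $178,210 (under)
Q2 2029–Q3 2030: $26,790 + $9,460 + $87,260 + $22,280 + $24,790 + $4,600 = $175,180 (under)
3 windows exceed the threshold.

3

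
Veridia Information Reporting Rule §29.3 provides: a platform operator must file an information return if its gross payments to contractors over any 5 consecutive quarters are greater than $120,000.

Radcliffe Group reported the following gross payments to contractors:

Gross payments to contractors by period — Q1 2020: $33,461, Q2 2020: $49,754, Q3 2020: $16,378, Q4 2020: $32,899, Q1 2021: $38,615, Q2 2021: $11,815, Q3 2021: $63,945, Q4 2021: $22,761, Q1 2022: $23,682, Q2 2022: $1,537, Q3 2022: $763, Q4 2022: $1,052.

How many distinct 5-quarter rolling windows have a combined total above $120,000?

Q1 2020–Q1 2021: $33,461 + $49,754 + $16,378 + $32,899 + $38,615 = $171,107 (over)
Q2 2020–Q2 2021: $49,754 + $16,378 + $32,899 + $38,615 + $11,815 = $149,461 (over)
Q3 2020–Q3 2021: $16,378 + $32,899 + $38,615 + $11,815 + $63,945 = $163,652 (over)
Q4 2020–Q4 2021: $32,899 + $38,615 + $11,815 + $63,945 + $22,761 = $170,035 (over)
Q1 2021–Q1 2022: $38,615 + $11,815 + $63,945 + $22,761 + $23,682 = $160,818 (over)
Q2 2021–Q2 2022: $11,815 + $63,945 + $22,761 + $23,682 + $1,537 = $123,740 (over)
Q3 2021–Q3 2022: $63,945 + $22,761 + $23,682 + $1,537 + $763 = $112,688 (under)
Q4 2021–Q4 2022: $22,761 + $23,682 + $1,537 + $763 + $1,052 = $49,795 (under)
6 windows exceed the threshold.

6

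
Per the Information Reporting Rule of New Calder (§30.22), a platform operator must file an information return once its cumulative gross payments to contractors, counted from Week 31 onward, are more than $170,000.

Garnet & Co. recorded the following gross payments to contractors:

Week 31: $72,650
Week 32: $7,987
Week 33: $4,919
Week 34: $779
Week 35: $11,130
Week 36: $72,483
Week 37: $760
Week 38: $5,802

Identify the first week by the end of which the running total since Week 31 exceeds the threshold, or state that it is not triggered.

Week 37

Through Week 31: $72,650
Through Week 32: $80,637
Through Week 33: $85,556
Through Week 34: $86,335
Through Week 35: $97,465
Through Week 36: $169,948
Through Week 37: $170,708 ← exceeds threshold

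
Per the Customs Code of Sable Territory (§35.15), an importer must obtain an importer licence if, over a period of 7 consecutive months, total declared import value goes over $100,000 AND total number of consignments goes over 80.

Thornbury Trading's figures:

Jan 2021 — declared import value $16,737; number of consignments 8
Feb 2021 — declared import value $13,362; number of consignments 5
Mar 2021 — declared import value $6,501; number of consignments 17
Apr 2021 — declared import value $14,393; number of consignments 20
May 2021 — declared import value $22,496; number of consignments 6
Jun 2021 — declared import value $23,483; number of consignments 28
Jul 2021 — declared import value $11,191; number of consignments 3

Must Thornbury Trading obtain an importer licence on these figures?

Total declared import value: $16,737 + $13,362 + $6,501 + $14,393 + $22,496 + $23,483 + $11,191 = $108,163 (> $100,000).
Total number of consignments: 8 + 5 + 17 + 20 + 6 + 28 + 3 = 87 (> 80).
The test is 'and': both thresholds are exceeded.

Yes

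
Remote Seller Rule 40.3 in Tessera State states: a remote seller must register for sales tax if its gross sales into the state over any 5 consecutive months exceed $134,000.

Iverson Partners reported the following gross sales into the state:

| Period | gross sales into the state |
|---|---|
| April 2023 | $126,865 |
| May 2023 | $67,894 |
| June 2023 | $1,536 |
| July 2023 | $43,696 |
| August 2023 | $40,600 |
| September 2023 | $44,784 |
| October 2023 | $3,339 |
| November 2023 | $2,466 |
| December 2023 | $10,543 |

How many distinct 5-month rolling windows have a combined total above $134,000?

3

April 2023–August 2023: $126,865 + $67,894 + $1,536 + $43,696 + $40,600 = $280,591 (over)
May 2023–September 2023: $67,894 + $1,536 + $43,696 + $40,600 + $44,784 = $198,510 (over)
June 2023–October 2023: $1,536 + $43,696 + $40,600 + $44,784 + $3,339 = $133,955 (under)
July 2023–November 2023: $43,696 + $40,600 + $44,784 + $3,339 + $2,466 = $134,885 (over)
August 2023–December 2023: $40,600 + $44,784 + $3,339 + $2,466 + $10,543 = $101,732 (under)
3 windows exceed the threshold.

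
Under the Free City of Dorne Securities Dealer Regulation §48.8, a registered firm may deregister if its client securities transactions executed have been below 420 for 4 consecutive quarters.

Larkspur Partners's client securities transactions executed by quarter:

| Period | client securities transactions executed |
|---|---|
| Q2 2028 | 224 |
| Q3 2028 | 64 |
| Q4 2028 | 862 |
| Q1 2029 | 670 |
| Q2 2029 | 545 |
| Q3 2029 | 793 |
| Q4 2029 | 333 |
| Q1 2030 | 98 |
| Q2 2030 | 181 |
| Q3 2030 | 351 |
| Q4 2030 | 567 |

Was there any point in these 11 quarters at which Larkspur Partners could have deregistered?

Quarters below 420: Q2 2028, Q3 2028, Q4 2029, Q1 2030, Q2 2030, Q3 2030.
Longest run of consecutive quarters below the threshold: 4.
4 ≥ 4, so Larkspur Partners became eligible.

Yes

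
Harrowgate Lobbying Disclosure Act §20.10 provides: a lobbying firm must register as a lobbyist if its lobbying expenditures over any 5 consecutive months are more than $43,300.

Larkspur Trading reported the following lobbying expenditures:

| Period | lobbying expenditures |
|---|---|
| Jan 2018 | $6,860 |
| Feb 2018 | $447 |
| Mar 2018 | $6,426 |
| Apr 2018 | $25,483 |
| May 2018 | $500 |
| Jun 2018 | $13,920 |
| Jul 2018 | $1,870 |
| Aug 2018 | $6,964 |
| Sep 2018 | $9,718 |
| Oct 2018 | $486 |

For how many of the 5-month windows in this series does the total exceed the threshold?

Jan 2018–May 2018: $6,860 + $447 + $6,426 + $25,483 + $500 = $39,716 (under)
Feb 2018–Jun 2018: $447 + $6,426 + $25,483 + $500 + $13,920 = $46,776 (over)
Mar 2018–Jul 2018: $6,426 + $25,483 + $500 + $13,920 + $1,870 = $48,199 (over)
Apr 2018–Aug 2018: $25,483 + $500 + $13,920 + $1,870 + $6,964 = $48,737 (over)
May 2018–Sep 2018: $500 + $13,920 + $1,870 + $6,964 + $9,718 = $32,972 (under)
Jun 2018–Oct 2018: $13,920 + $1,870 + $6,964 + $9,718 + $486 = $32,958 (under)
3 windows exceed the threshold.

3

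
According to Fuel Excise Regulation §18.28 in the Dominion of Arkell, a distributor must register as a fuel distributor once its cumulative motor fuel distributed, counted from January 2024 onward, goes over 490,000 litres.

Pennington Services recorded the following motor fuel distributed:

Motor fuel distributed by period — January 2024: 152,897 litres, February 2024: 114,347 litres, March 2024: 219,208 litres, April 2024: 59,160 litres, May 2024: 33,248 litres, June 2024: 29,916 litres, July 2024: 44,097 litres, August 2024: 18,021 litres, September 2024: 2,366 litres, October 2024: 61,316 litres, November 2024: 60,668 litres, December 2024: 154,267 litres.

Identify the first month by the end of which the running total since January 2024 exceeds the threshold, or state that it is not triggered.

April 2024

Through January 2024: 152,897 litres
Through February 2024: 267,244 litres
Through March 2024: 486,452 litres
Through April 2024: 545,612 litres ← exceeds threshold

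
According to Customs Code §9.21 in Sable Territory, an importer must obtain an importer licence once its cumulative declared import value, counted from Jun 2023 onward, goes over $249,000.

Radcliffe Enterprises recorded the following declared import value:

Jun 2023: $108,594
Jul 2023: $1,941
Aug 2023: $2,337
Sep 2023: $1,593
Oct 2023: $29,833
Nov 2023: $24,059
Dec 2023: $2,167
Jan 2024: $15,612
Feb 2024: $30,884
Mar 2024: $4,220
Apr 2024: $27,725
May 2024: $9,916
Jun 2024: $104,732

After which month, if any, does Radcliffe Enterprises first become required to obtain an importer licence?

May 2024

Through Jun 2023: $108,594
Through Jul 2023: $110,535
Through Aug 2023: $112,872
Through Sep 2023: $114,465
Through Oct 2023: $144,298
Through Nov 2023: $168,357
Through Dec 2023: $170,524
Through Jan 2024: $186,136
Through Feb 2024: $217,020
Through Mar 2024: $221,240
Through Apr 2024: $248,965
Through May 2024: $258,881 ← exceeds threshold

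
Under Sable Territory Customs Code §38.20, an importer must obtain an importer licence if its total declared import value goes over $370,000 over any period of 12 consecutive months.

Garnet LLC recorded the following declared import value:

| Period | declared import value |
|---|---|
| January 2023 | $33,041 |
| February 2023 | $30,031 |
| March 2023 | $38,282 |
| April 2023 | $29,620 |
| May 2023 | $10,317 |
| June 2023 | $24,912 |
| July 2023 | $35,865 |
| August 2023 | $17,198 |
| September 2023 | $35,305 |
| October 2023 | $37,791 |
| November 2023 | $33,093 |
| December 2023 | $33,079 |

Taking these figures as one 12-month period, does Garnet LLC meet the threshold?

No

Total declared import value: $33,041 + $30,031 + $38,282 + $29,620 + $10,317 + $24,912 + $35,865 + $17,198 + $35,305 + $37,791 + $33,093 + $33,079 = $358,534.
$358,534 ≤ $370,000, so the threshold is not exceeded.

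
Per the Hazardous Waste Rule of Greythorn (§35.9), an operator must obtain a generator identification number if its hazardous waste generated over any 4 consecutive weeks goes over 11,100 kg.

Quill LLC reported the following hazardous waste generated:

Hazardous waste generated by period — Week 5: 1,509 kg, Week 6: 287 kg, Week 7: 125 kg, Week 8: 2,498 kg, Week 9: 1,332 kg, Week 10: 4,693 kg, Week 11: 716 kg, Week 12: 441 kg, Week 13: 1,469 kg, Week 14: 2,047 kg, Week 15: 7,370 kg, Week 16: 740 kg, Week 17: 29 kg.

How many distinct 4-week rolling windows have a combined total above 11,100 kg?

2

Week 5–Week 8: 1,509 kg + 287 kg + 125 kg + 2,498 kg = 4,419 kg (under)
Week 6–Week 9: 287 kg + 125 kg + 2,498 kg + 1,332 kg = 4,242 kg (under)
Week 7–Week 10: 125 kg + 2,498 kg + 1,332 kg + 4,693 kg = 8,648 kg (under)
Week 8–Week 11: 2,498 kg + 1,332 kg + 4,693 kg + 716 kg = 9,239 kg (under)
Week 9–Week 12: 1,332 kg + 4,693 kg + 716 kg + 441 kg = 7,182 kg (under)
Week 10–Week 13: 4,693 kg + 716 kg + 441 kg + 1,469 kg = 7,319 kg (under)
Week 11–Week 14: 716 kg + 441 kg + 1,469 kg + 2,047 kg = 4,673 kg (under)
Week 12–Week 15: 441 kg + 1,469 kg + 2,047 kg + 7,370 kg = 11,327 kg (over)
Week 13–Week 16: 1,469 kg + 2,047 kg + 7,370 kg + 740 kg = 11,626 kg (over)
Week 14–Week 17: 2,047 kg + 7,370 kg + 740 kg + 29 kg = 10,186 kg (under)
2 windows exceed the threshold.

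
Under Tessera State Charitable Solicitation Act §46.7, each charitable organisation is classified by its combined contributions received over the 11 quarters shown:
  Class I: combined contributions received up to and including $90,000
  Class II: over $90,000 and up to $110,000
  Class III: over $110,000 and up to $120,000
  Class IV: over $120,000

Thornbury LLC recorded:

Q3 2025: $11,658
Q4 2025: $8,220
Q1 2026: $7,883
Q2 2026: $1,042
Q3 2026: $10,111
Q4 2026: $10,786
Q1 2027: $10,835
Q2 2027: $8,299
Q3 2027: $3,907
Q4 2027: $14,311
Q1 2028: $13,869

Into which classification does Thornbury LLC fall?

Combined contributions received: $11,658 + $8,220 + $7,883 + $1,042 + $10,111 + $10,786 + $10,835 + $8,299 + $3,907 + $14,311 + $13,869 = $100,921.
$90,000 < $100,921 ≤ $110,000, so Class II applies.

Class II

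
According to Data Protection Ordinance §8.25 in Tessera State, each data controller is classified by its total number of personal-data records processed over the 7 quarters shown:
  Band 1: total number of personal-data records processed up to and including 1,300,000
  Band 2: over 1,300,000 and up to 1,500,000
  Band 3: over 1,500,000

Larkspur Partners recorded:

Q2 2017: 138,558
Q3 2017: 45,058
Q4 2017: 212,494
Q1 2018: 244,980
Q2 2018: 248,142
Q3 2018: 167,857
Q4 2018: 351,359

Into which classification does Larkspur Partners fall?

Total number of personal-data records processed: 138,558 + 45,058 + 212,494 + 244,980 + 248,142 + 167,857 + 351,359 = 1,408,448.
1,300,000 < 1,408,448 ≤ 1,500,000, so Band 2 applies.

Band 2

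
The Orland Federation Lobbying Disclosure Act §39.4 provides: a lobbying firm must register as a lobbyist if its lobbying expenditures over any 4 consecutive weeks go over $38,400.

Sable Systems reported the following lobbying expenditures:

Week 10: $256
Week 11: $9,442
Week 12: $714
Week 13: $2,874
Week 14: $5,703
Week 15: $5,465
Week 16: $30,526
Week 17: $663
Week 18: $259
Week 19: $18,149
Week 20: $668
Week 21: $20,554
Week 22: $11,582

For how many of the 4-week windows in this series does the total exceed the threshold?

5

Week 10–Week 13: $256 + $9,442 + $714 + $2,874 = $13,286 (under)
Week 11–Week 14: $9,442 + $714 + $2,874 + $5,703 = $18,733 (under)
Week 12–Week 15: $714 + $2,874 + $5,703 + $5,465 = $14,756 (under)
Week 13–Week 16: $2,874 + $5,703 + $5,465 + $30,526 = $44,568 (over)
Week 14–Week 17: $5,703 + $5,465 + $30,526 + $663 = $42,357 (over)
Week 15–Week 18: $5,465 + $30,526 + $663 + $259 = $36,913 (under)
Week 16–Week 19: $30,526 + $663 + $259 + $18,149 = $49,597 (over)
Week 17–Week 20: $663 + $259 + $18,149 + $668 = $19,739 (under)
Week 18–Week 21: $259 + $18,149 + $668 + $20,554 = $39,630 (over)
Week 19–Week 22: $18,149 + $668 + $20,554 + $11,582 = $50,953 (over)
5 windows exceed the threshold.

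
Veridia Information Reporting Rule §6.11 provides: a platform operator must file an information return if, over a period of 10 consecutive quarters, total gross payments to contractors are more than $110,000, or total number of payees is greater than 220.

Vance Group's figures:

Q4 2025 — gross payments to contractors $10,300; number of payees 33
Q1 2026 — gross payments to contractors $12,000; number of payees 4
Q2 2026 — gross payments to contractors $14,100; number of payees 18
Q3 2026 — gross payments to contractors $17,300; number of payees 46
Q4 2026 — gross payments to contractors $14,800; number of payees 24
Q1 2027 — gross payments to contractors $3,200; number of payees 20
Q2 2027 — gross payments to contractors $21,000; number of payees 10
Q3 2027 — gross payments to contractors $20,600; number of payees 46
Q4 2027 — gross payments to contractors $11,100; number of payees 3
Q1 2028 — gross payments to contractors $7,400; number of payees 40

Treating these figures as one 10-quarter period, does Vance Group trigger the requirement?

Total gross payments to contractors: $10,300 + $12,000 + $14,100 + $17,300 + $14,800 + $3,200 + $21,000 + $20,600 + $11,100 + $7,400 = $131,800 (> $110,000).
Total number of payees: 33 + 4 + 18 + 46 + 24 + 20 + 10 + 46 + 3 + 40 = 244 (> 220).
The test is 'or': at least one threshold is exceeded.

Yes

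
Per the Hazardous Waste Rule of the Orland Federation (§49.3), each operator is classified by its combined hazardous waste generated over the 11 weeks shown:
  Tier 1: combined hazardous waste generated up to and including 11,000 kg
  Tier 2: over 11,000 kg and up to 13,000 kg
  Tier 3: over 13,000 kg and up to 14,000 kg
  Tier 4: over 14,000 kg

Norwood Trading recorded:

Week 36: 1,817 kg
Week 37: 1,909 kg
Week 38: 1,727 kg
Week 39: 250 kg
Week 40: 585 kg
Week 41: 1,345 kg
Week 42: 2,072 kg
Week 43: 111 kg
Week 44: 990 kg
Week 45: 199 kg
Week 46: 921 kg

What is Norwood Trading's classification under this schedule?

Combined hazardous waste generated: 1,817 kg + 1,909 kg + 1,727 kg + 250 kg + 585 kg + 1,345 kg + 2,072 kg + 111 kg + 990 kg + 199 kg + 921 kg = 11,926 kg.
11,000 kg < 11,926 kg ≤ 13,000 kg, so Tier 2 applies.

Tier 2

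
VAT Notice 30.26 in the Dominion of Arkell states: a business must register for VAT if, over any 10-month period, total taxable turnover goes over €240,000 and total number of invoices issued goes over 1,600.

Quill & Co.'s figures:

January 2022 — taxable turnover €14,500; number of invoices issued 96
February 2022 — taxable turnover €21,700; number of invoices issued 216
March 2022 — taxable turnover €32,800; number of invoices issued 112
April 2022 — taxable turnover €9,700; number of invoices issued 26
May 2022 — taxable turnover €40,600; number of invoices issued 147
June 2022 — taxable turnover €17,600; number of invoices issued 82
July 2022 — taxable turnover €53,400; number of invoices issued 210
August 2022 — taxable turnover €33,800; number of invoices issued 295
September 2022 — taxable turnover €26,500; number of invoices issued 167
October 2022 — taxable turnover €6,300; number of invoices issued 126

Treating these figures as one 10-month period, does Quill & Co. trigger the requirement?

Total taxable turnover: €14,500 + €21,700 + €32,800 + €9,700 + €40,600 + €17,600 + €53,400 + €33,800 + €26,500 + €6,300 = €256,900 (> €240,000).
Total number of invoices issued: 96 + 216 + 112 + 26 + 147 + 82 + 210 + 295 + 167 + 126 = 1,477 (≤ 1,600).
The test is 'and': the rule requires both, and at least one is not exceeded.

No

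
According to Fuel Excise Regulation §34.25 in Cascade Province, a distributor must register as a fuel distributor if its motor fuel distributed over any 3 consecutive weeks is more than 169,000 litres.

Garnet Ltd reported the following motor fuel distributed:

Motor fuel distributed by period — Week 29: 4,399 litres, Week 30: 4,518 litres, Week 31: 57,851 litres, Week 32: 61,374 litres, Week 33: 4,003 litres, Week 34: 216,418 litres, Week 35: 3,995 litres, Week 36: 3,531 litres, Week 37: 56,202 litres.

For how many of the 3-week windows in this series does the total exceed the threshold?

3

Week 29–Week 31: 4,399 litres + 4,518 litres + 57,851 litres = 66,768 litres (under)
Week 30–Week 32: 4,518 litres + 57,851 litres + 61,374 litres = 123,743 litres (under)
Week 31–Week 33: 57,851 litres + 61,374 litres + 4,003 litres = 123,228 litres (under)
Week 32–Week 34: 61,374 litres + 4,003 litres + 216,418 litres = 281,795 litres (over)
Week 33–Week 35: 4,003 litres + 216,418 litres + 3,995 litres = 224,416 litres (over)
Week 34–Week 36: 216,418 litres + 3,995 litres + 3,531 litres = 223,944 litres (over)
Week 35–Week 37: 3,995 litres + 3,531 litres + 56,202 litres = 63,728 litres (under)
3 windows exceed the threshold.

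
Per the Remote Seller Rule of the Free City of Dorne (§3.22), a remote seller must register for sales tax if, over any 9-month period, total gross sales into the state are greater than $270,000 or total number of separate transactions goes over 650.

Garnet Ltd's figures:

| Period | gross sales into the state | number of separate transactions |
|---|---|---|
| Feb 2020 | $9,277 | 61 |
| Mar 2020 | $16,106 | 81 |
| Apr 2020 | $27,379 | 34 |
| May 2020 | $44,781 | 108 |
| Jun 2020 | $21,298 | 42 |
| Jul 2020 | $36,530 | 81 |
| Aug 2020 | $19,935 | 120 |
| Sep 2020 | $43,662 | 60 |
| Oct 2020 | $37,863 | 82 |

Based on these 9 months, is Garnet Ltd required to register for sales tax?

Total gross sales into the state: $9,277 + $16,106 + $27,379 + $44,781 + $21,298 + $36,530 + $19,935 + $43,662 + $37,863 = $256,831 (≤ $270,000).
Total number of separate transactions: 61 + 81 + 34 + 108 + 42 + 81 + 120 + 60 + 82 = 669 (> 650).
The test is 'or': at least one threshold is exceeded.

Yes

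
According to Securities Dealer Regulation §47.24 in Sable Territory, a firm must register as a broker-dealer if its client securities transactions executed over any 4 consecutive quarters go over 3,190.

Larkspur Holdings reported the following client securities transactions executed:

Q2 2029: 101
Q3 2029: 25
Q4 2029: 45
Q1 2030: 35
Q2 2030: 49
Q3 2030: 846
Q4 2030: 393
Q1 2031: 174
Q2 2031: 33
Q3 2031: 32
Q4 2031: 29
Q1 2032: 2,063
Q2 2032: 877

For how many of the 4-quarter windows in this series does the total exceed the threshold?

0

Q2 2029–Q1 2030: 101 + 25 + 45 + 35 = 206 (under)
Q3 2029–Q2 2030: 25 + 45 + 35 + 49 = 154 (under)
Q4 2029–Q3 2030: 45 + 35 + 49 + 846 = 975 (under)
Q1 2030–Q4 2030: 35 + 49 + 846 + 393 = 1,323 (under)
Q2 2030–Q1 2031: 49 + 846 + 393 + 174 = 1,462 (under)
Q3 2030–Q2 2031: 846 + 393 + 174 + 33 = 1,446 (under)
Q4 2030–Q3 2031: 393 + 174 + 33 + 32 = 632 (under)
Q1 2031–Q4 2031: 174 + 33 + 32 + 29 = 268 (under)
Q2 2031–Q1 2032: 33 + 32 + 29 + 2,063 = 2,157 (under)
Q3 2031–Q2 2032: 32 + 29 + 2,063 + 877 = 3,001 (under)
0 windows exceed the threshold.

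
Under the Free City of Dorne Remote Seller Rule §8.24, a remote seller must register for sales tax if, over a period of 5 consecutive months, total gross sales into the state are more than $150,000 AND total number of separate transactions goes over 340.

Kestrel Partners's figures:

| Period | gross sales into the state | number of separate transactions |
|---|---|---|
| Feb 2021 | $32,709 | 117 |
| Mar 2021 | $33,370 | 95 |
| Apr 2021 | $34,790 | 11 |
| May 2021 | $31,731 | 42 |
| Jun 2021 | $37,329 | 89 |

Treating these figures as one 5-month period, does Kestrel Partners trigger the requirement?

Total gross sales into the state: $32,709 + $33,370 + $34,790 + $31,731 + $37,329 = $169,929 (> $150,000).
Total number of separate transactions: 117 + 95 + 11 + 42 + 89 = 354 (> 340).
The test is 'and': both thresholds are exceeded.

Yes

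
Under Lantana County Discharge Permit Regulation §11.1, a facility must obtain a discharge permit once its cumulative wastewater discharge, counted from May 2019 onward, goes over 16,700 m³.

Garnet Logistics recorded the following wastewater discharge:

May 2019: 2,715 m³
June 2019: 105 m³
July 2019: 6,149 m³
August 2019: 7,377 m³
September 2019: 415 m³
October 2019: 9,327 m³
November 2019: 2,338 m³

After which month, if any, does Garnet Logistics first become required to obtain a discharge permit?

Through May 2019: 2,715 m³
Through June 2019: 2,820 m³
Through July 2019: 8,969 m³
Through August 2019: 16,346 m³
Through September 2019: 16,761 m³ ← exceeds threshold

September 2019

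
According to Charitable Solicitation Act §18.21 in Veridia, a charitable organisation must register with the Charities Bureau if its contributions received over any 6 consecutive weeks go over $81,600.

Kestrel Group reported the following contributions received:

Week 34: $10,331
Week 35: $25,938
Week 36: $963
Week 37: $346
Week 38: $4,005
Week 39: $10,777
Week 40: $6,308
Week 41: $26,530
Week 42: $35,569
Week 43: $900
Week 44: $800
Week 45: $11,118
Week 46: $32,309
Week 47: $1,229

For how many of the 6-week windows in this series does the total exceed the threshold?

Week 34–Week 39: $10,331 + $25,938 + $963 + $346 + $4,005 + $10,777 = $52,360 (under)
Week 35–Week 40: $25,938 + $963 + $346 + $4,005 + $10,777 + $6,308 = $48,337 (under)
Week 36–Week 41: $963 + $346 + $4,005 + $10,777 + $6,308 + $26,530 = $48,929 (under)
Week 37–Week 42: $346 + $4,005 + $10,777 + $6,308 + $26,530 + $35,569 = $83,535 (over)
Week 38–Week 43: $4,005 + $10,777 + $6,308 + $26,530 + $35,569 + $900 = $84,089 (over)
Week 39–Week 44: $10,777 + $6,308 + $26,530 + $35,569 + $900 + $800 = $80,884 (under)
Week 40–Week 45: $6,308 + $26,530 + $35,569 + $900 + $800 + $11,118 = $81,225 (under)
Week 41–Week 46: $26,530 + $35,569 + $900 + $800 + $11,118 + $32,309 = $107,226 (over)
Week 42–Week 47: $35,569 + $900 + $800 + $11,118 + $32,309 + $1,229 = $81,925 (over)
4 windows exceed the threshold.

4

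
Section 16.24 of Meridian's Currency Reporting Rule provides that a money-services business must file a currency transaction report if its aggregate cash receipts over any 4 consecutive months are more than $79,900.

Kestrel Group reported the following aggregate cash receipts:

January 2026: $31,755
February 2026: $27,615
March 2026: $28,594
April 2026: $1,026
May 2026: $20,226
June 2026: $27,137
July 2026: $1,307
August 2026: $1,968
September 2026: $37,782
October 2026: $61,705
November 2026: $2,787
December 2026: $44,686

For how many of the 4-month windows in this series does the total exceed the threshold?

4

January 2026–April 2026: $31,755 + $27,615 + $28,594 + $1,026 = $88,990 (over)
February 2026–May 2026: $27,615 + $28,594 + $1,026 + $20,226 = $77,461 (under)
March 2026–June 2026: $28,594 + $1,026 + $20,226 + $27,137 = $76,983 (under)
April 2026–July 2026: $1,026 + $20,226 + $27,137 + $1,307 = $49,696 (under)
May 2026–August 2026: $20,226 + $27,137 + $1,307 + $1,968 = $50,638 (under)
June 2026–September 2026: $27,137 + $1,307 + $1,968 + $37,782 = $68,194 (under)
July 2026–October 2026: $1,307 + $1,968 + $37,782 + $61,705 = $102,762 (over)
August 2026–November 2026: $1,968 + $37,782 + $61,705 + $2,787 = $104,242 (over)
September 2026–December 2026: $37,782 + $61,705 + $2,787 + $44,686 = $146,960 (over)
4 windows exceed the threshold.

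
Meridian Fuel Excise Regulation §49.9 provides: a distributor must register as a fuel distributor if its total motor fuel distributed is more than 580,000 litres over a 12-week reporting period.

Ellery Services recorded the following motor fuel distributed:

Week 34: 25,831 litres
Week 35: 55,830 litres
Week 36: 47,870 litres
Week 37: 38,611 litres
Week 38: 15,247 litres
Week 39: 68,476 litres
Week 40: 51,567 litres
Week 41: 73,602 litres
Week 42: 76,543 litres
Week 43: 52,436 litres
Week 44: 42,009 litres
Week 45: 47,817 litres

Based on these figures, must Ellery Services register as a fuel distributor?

Total motor fuel distributed: 25,831 litres + 55,830 litres + 47,870 litres + 38,611 litres + 15,247 litres + 68,476 litres + 51,567 litres + 73,602 litres + 76,543 litres + 52,436 litres + 42,009 litres + 47,817 litres = 595,839 litres.
595,839 litres > 580,000 litres, so the threshold is exceeded.

Yes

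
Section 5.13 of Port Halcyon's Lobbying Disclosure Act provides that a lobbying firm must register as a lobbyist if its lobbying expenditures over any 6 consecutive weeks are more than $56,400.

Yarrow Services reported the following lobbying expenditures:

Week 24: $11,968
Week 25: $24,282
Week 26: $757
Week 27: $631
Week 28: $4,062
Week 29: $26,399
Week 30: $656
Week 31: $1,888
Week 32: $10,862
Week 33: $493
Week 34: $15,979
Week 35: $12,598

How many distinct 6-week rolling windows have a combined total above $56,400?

Week 24–Week 29: $11,968 + $24,282 + $757 + $631 + $4,062 + $26,399 = $68,099 (over)
Week 25–Week 30: $24,282 + $757 + $631 + $4,062 + $26,399 + $656 = $56,787 (over)
Week 26–Week 31: $757 + $631 + $4,062 + $26,399 + $656 + $1,888 = $34,393 (under)
Week 27–Week 32: $631 + $4,062 + $26,399 + $656 + $1,888 + $10,862 = $44,498 (under)
Week 28–Week 33: $4,062 + $26,399 + $656 + $1,888 + $10,862 + $493 = $44,360 (under)
Week 29–Week 34: $26,399 + $656 + $1,888 + $10,862 + $493 + $15,979 = $56,277 (under)
Week 30–Week 35: $656 + $1,888 + $10,862 + $493 + $15,979 + $12,598 = $42,476 (under)
2 windows exceed the threshold.

2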